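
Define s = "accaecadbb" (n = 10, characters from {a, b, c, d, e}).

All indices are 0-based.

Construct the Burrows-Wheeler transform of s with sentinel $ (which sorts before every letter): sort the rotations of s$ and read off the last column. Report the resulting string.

rank  rotation     last
    0  $accaecadbb  b
    1  accaecadbb$  $
    2  adbb$accaec  c
    3  aecadbb$acc  c
    4  b$accaecadb  b
    5  bb$accaecad  d
    6  cadbb$accae  e
    7  caecadbb$ac  c
    8  ccaecadbb$a  a
    9  dbb$accaeca  a
   10  ecadbb$acca  a

b$ccbdecaaa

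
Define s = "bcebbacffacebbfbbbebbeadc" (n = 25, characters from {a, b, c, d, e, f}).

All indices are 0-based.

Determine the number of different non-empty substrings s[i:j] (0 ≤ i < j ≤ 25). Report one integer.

292

sorted suffixes:
  #0 SA[0]=9  'acebbfbbbebbeadc'
  #1 SA[1]=5  'acffacebbfbbbebbeadc'
  #2 SA[2]=22  'adc'
  #3 SA[3]=4  'bacffacebbfbbbebbeadc'
  #4 SA[4]=3  'bbacffacebbfbbbebbeadc'
  #5 SA[5]=15  'bbbebbeadc'
  #6 SA[6]=19  'bbeadc'
  #7 SA[7]=16  'bbebbeadc'
  #8 SA[8]=12  'bbfbbbebbeadc'
  #9 SA[9]=0  'bcebbacffacebbfbbbebbeadc'
  #10 SA[10]=20  'beadc'
  #11 SA[11]=17  'bebbeadc'
  #12 SA[12]=13  'bfbbbebbeadc'
  #13 SA[13]=24  'c'
  #14 SA[14]=1  'cebbacffacebbfbbbebbeadc'
  #15 SA[15]=10  'cebbfbbbebbeadc'
  #16 SA[16]=6  'cffacebbfbbbebbeadc'
  #17 SA[17]=23  'dc'
  #18 SA[18]=21  'eadc'
  #19 SA[19]=2  'ebbacffacebbfbbbebbeadc'
  #20 SA[20]=18  'ebbeadc'
  #21 SA[21]=11  'ebbfbbbebbeadc'
  #22 SA[22]=8  'facebbfbbbebbeadc'
  #23 SA[23]=14  'fbbbebbeadc'
  #24 SA[24]=7  'ffacebbfbbbebbeadc'

SA = [9, 5, 22, 4, 3, 15, 19, 16, 12, 0, 20, 17, 13, 24, 1, 10, 6, 23, 21, 2, 18, 11, 8, 14, 7]
[i] adj suffixes → lcp
  [1] 9/5 → 2 ('ac')
  [2] 5/22 → 1 ('a')
  [3] 22/4 → 0 ('')
  [4] 4/3 → 1 ('b')
  [5] 3/15 → 2 ('bb')
  [6] 15/19 → 2 ('bb')
  [7] 19/16 → 3 ('bbe')
  [8] 16/12 → 2 ('bb')
  [9] 12/0 → 1 ('b')
  [10] 0/20 → 1 ('b')
  [11] 20/17 → 2 ('be')
  [12] 17/13 → 1 ('b')
  [13] 13/24 → 0 ('')
  [14] 24/1 → 1 ('c')
  [15] 1/10 → 4 ('cebb')
  [16] 10/6 → 1 ('c')
  [17] 6/23 → 0 ('')
  [18] 23/21 → 0 ('')
  [19] 21/2 → 1 ('e')
  [20] 2/18 → 3 ('ebb')
  [21] 18/11 → 3 ('ebb')
  [22] 11/8 → 0 ('')
  [23] 8/14 → 1 ('f')
  [24] 14/7 → 1 ('f')

n(n+1)/2 = 25·26/2 = 325
Σ LCP = 0 + 2 + 1 + 0 + 1 + 2 + 2 + 3 + 2 + 1 + 1 + 2 + 1 + 0 + 1 + 4 + 1 + 0 + 0 + 1 + 3 + 3 + 0 + 1 + 1 = 33
distinct = 325 − 33 = 292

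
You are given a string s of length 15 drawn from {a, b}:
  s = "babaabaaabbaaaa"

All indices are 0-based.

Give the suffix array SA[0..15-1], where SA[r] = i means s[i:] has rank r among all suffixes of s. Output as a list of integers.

rank→(start, suffix):
  0 → (14, 'a')
  1 → (13, 'aa')
  2 → (12, 'aaa')
  3 → (11, 'aaaa')
  4 → (6, 'aaabbaaaa')
  5 → (3, 'aabaaabbaaaa')
  6 → (7, 'aabbaaaa')
  7 → (4, 'abaaabbaaaa')
  8 → (1, 'abaabaaabbaaaa')
  9 → (8, 'abbaaaa')
  10 → (10, 'baaaa')
  11 → (5, 'baaabbaaaa')
  12 → (2, 'baabaaabbaaaa')
  13 → (0, 'babaabaaabbaaaa')
  14 → (9, 'bbaaaa')

[14, 13, 12, 11, 6, 3, 7, 4, 1, 8, 10, 5, 2, 0, 9]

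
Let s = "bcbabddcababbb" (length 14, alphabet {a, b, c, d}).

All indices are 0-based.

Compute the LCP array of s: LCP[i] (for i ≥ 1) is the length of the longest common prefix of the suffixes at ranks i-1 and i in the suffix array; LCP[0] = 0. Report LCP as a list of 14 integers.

rank→(start, suffix):
  0 → (8, 'ababbb')
  1 → (10, 'abbb')
  2 → (3, 'abddcababbb')
  3 → (13, 'b')
  4 → (9, 'babbb')
  5 → (2, 'babddcababbb')
  6 → (12, 'bb')
  7 → (11, 'bbb')
  8 → (0, 'bcbabddcababbb')
  9 → (4, 'bddcababbb')
  10 → (7, 'cababbb')
  11 → (1, 'cbabddcababbb')
  12 → (6, 'dcababbb')
  13 → (5, 'ddcababbb')

SA = [8, 10, 3, 13, 9, 2, 12, 11, 0, 4, 7, 1, 6, 5]
i: (SA[i-1],SA[i]) lcp shared
  1: (8,10) 2 'ab'
  2: (10,3) 2 'ab'
  3: (3,13) 0 ''
  4: (13,9) 1 'b'
  5: (9,2) 3 'bab'
  6: (2,12) 1 'b'
  7: (12,11) 2 'bb'
  8: (11,0) 1 'b'
  9: (0,4) 1 'b'
  10: (4,7) 0 ''
  11: (7,1) 1 'c'
  12: (1,6) 0 ''
  13: (6,5) 1 'd'

[0, 2, 2, 0, 1, 3, 1, 2, 1, 1, 0, 1, 0, 1]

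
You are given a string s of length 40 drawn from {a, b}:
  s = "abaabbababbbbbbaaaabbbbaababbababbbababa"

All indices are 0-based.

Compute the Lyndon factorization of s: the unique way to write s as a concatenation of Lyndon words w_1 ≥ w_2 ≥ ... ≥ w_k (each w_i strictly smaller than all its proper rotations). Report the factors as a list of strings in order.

["ab", "aabbababbbbbb", "aaaabbbbaababbababbbabab", "a"]

emit factor 1: 'ab' (i=0, period=2)
emit factor 2: 'aabbababbbbbb' (i=2, period=13)
emit factor 3: 'aaaabbbbaababbababbbabab' (i=15, period=24)
emit factor 4: 'a' (i=39, period=1)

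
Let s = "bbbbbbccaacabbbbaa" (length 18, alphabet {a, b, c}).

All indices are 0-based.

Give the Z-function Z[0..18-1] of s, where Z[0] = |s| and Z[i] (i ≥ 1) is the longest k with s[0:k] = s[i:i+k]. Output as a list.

[18, 5, 4, 3, 2, 1, 0, 0, 0, 0, 0, 0, 4, 3, 2, 1, 0, 0]

Z[0]=18
i=1: i≥r, start 0; Z[1]=5 scan→box=[1,6)
i=2: min(r-i=4, Z[1]=5)=4; Z[2]=4
i=3: min(r-i=3, Z[2]=4)=3; Z[3]=3
i=4: min(r-i=2, Z[3]=3)=2; Z[4]=2
i=5: min(r-i=1, Z[4]=2)=1; Z[5]=1
i=6: i≥r, start 0; Z[6]=0
i=7: i≥r, start 0; Z[7]=0
i=8: i≥r, start 0; Z[8]=0
i=9: i≥r, start 0; Z[9]=0
i=10: i≥r, start 0; Z[10]=0
i=11: i≥r, start 0; Z[11]=0
i=12: i≥r, start 0; Z[12]=4 scan→box=[12,16)
i=13: min(r-i=3, Z[1]=5)=3; Z[13]=3
i=14: min(r-i=2, Z[2]=4)=2; Z[14]=2
i=15: min(r-i=1, Z[3]=3)=1; Z[15]=1
i=16: i≥r, start 0; Z[16]=0
i=17: i≥r, start 0; Z[17]=0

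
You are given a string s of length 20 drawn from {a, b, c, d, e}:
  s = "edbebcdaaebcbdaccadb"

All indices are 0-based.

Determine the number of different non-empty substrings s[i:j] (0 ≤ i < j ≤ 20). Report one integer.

190

sorted suffixes:
  #0 SA[0]=7  'aaebcbdaccadb'
  #1 SA[1]=14  'accadb'
  #2 SA[2]=17  'adb'
  #3 SA[3]=8  'aebcbdaccadb'
  #4 SA[4]=19  'b'
  #5 SA[5]=10  'bcbdaccadb'
  #6 SA[6]=4  'bcdaaebcbdaccadb'
  #7 SA[7]=12  'bdaccadb'
  #8 SA[8]=2  'bebcdaaebcbdaccadb'
  #9 SA[9]=16  'cadb'
  #10 SA[10]=11  'cbdaccadb'
  #11 SA[11]=15  'ccadb'
  #12 SA[12]=5  'cdaaebcbdaccadb'
  #13 SA[13]=6  'daaebcbdaccadb'
  #14 SA[14]=13  'daccadb'
  #15 SA[15]=18  'db'
  #16 SA[16]=1  'dbebcdaaebcbdaccadb'
  #17 SA[17]=9  'ebcbdaccadb'
  #18 SA[18]=3  'ebcdaaebcbdaccadb'
  #19 SA[19]=0  'edbebcdaaebcbdaccadb'

SA = [7, 14, 17, 8, 19, 10, 4, 12, 2, 16, 11, 15, 5, 6, 13, 18, 1, 9, 3, 0]
i: (SA[i-1],SA[i]) lcp shared
  1: (7,14) 1 'a'
  2: (14,17) 1 'a'
  3: (17,8) 1 'a'
  4: (8,19) 0 ''
  5: (19,10) 1 'b'
  6: (10,4) 2 'bc'
  7: (4,12) 1 'b'
  8: (12,2) 1 'b'
  9: (2,16) 0 ''
  10: (16,11) 1 'c'
  11: (11,15) 1 'c'
  12: (15,5) 1 'c'
  13: (5,6) 0 ''
  14: (6,13) 2 'da'
  15: (13,18) 1 'd'
  16: (18,1) 2 'db'
  17: (1,9) 0 ''
  18: (9,3) 3 'ebc'
  19: (3,0) 1 'e'

n(n+1)/2 = 20·21/2 = 210
Σ LCP = 0 + 1 + 1 + 1 + 0 + 1 + 2 + 1 + 1 + 0 + 1 + 1 + 1 + 0 + 2 + 1 + 2 + 0 + 3 + 1 = 20
distinct = 210 − 20 = 190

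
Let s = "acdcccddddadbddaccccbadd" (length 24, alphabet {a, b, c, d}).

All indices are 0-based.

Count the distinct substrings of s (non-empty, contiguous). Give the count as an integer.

264

rank→(start, suffix):
  0 → (15, 'accccbadd')
  1 → (0, 'acdcccddddadbddaccccbadd')
  2 → (10, 'adbddaccccbadd')
  3 → (21, 'add')
  4 → (20, 'badd')
  5 → (12, 'bddaccccbadd')
  6 → (19, 'cbadd')
  7 → (18, 'ccbadd')
  8 → (17, 'cccbadd')
  9 → (16, 'ccccbadd')
  10 → (3, 'cccddddadbddaccccbadd')
  11 → (4, 'ccddddadbddaccccbadd')
  12 → (1, 'cdcccddddadbddaccccbadd')
  13 → (5, 'cddddadbddaccccbadd')
  14 → (23, 'd')
  15 → (14, 'daccccbadd')
  16 → (9, 'dadbddaccccbadd')
  17 → (11, 'dbddaccccbadd')
  18 → (2, 'dcccddddadbddaccccbadd')
  19 → (22, 'dd')
  20 → (13, 'ddaccccbadd')
  21 → (8, 'ddadbddaccccbadd')
  22 → (7, 'dddadbddaccccbadd')
  23 → (6, 'ddddadbddaccccbadd')

SA = [15, 0, 10, 21, 20, 12, 19, 18, 17, 16, 3, 4, 1, 5, 23, 14, 9, 11, 2, 22, 13, 8, 7, 6]
[i] adj suffixes → lcp
  [1] 15/0 → 2 ('ac')
  [2] 0/10 → 1 ('a')
  [3] 10/21 → 2 ('ad')
  [4] 21/20 → 0 ('')
  [5] 20/12 → 1 ('b')
  [6] 12/19 → 0 ('')
  [7] 19/18 → 1 ('c')
  [8] 18/17 → 2 ('cc')
  [9] 17/16 → 3 ('ccc')
  [10] 16/3 → 3 ('ccc')
  [11] 3/4 → 2 ('cc')
  [12] 4/1 → 1 ('c')
  [13] 1/5 → 2 ('cd')
  [14] 5/23 → 0 ('')
  [15] 23/14 → 1 ('d')
  [16] 14/9 → 2 ('da')
  [17] 9/11 → 1 ('d')
  [18] 11/2 → 1 ('d')
  [19] 2/22 → 1 ('d')
  [20] 22/13 → 2 ('dd')
  [21] 13/8 → 3 ('dda')
  [22] 8/7 → 2 ('dd')
  [23] 7/6 → 3 ('ddd')

n(n+1)/2 = 24·25/2 = 300
Σ LCP = 0 + 2 + 1 + 2 + 0 + 1 + 0 + 1 + 2 + 3 + 3 + 2 + 1 + 2 + 0 + 1 + 2 + 1 + 1 + 1 + 2 + 3 + 2 + 3 = 36
distinct = 300 − 36 = 264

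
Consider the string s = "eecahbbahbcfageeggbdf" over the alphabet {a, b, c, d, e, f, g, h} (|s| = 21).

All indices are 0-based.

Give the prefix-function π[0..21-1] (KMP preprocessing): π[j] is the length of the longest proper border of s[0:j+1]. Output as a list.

π[0] = 0
j=1 s[j]='e': π[1]=1 (border 'e')
j=2 s[j]='c': k: 1→0; π[2]=0 (border '')
j=3 s[j]='a': π[3]=0 (border '')
j=4 s[j]='h': π[4]=0 (border '')
j=5 s[j]='b': π[5]=0 (border '')
j=6 s[j]='b': π[6]=0 (border '')
j=7 s[j]='a': π[7]=0 (border '')
j=8 s[j]='h': π[8]=0 (border '')
j=9 s[j]='b': π[9]=0 (border '')
j=10 s[j]='c': π[10]=0 (border '')
j=11 s[j]='f': π[11]=0 (border '')
j=12 s[j]='a': π[12]=0 (border '')
j=13 s[j]='g': π[13]=0 (border '')
j=14 s[j]='e': π[14]=1 (border 'e')
j=15 s[j]='e': π[15]=2 (border 'ee')
j=16 s[j]='g': k: 2→1→0; π[16]=0 (border '')
j=17 s[j]='g': π[17]=0 (border '')
j=18 s[j]='b': π[18]=0 (border '')
j=19 s[j]='d': π[19]=0 (border '')
j=20 s[j]='f': π[20]=0 (border '')

[0, 1, 0, 0, 0, 0, 0, 0, 0, 0, 0, 0, 0, 0, 1, 2, 0, 0, 0, 0, 0]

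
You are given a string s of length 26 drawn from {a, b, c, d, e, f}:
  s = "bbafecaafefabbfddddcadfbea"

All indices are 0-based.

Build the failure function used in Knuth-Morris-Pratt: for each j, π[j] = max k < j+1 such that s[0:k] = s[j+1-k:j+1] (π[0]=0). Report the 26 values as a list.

[0, 1, 0, 0, 0, 0, 0, 0, 0, 0, 0, 0, 1, 2, 0, 0, 0, 0, 0, 0, 0, 0, 0, 1, 0, 0]

π[0] = 0
j=1 s[j]='b': π[1]=1 (border 'b')
j=2 s[j]='a': k: 1→0; π[2]=0 (border '')
j=3 s[j]='f': π[3]=0 (border '')
j=4 s[j]='e': π[4]=0 (border '')
j=5 s[j]='c': π[5]=0 (border '')
j=6 s[j]='a': π[6]=0 (border '')
j=7 s[j]='a': π[7]=0 (border '')
j=8 s[j]='f': π[8]=0 (border '')
j=9 s[j]='e': π[9]=0 (border '')
j=10 s[j]='f': π[10]=0 (border '')
j=11 s[j]='a': π[11]=0 (border '')
j=12 s[j]='b': π[12]=1 (border 'b')
j=13 s[j]='b': π[13]=2 (border 'bb')
j=14 s[j]='f': k: 2→1→0; π[14]=0 (border '')
j=15 s[j]='d': π[15]=0 (border '')
j=16 s[j]='d': π[16]=0 (border '')
j=17 s[j]='d': π[17]=0 (border '')
j=18 s[j]='d': π[18]=0 (border '')
j=19 s[j]='c': π[19]=0 (border '')
j=20 s[j]='a': π[20]=0 (border '')
j=21 s[j]='d': π[21]=0 (border '')
j=22 s[j]='f': π[22]=0 (border '')
j=23 s[j]='b': π[23]=1 (border 'b')
j=24 s[j]='e': k: 1→0; π[24]=0 (border '')
j=25 s[j]='a': π[25]=0 (border '')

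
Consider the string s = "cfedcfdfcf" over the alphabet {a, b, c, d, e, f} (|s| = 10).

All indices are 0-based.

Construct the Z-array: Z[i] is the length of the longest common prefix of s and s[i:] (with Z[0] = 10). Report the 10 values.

Z[0]=10
i=1: outside box; Z[1]=0
i=2: outside box; Z[2]=0
i=3: outside box; Z[3]=0
i=4: outside box; Z[4]=2 scan→box=[4,6)
i=5: min(r-i=1, Z[1]=0)=0; Z[5]=0
i=6: outside box; Z[6]=0
i=7: outside box; Z[7]=0
i=8: outside box; Z[8]=2 scan→box=[8,10)
i=9: min(r-i=1, Z[1]=0)=0; Z[9]=0

[10, 0, 0, 0, 2, 0, 0, 0, 2, 0]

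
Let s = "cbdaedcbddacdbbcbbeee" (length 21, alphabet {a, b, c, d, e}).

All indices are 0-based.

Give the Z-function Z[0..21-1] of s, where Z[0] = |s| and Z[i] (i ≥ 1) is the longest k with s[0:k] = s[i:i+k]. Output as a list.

Z[0]=21
i=1: fresh scan; Z[1]=0
i=2: fresh scan; Z[2]=0
i=3: fresh scan; Z[3]=0
i=4: fresh scan; Z[4]=0
i=5: fresh scan; Z[5]=0
i=6: fresh scan; Z[6]=3 scan→box=[6,9)
i=7: min(r-i=2, Z[1]=0)=0; Z[7]=0
i=8: min(r-i=1, Z[2]=0)=0; Z[8]=0
i=9: fresh scan; Z[9]=0
i=10: fresh scan; Z[10]=0
i=11: fresh scan; Z[11]=1 scan→box=[11,12)
i=12: fresh scan; Z[12]=0
i=13: fresh scan; Z[13]=0
i=14: fresh scan; Z[14]=0
i=15: fresh scan; Z[15]=2 scan→box=[15,17)
i=16: min(r-i=1, Z[1]=0)=0; Z[16]=0
i=17: fresh scan; Z[17]=0
i=18: fresh scan; Z[18]=0
i=19: fresh scan; Z[19]=0
i=20: fresh scan; Z[20]=0

[21, 0, 0, 0, 0, 0, 3, 0, 0, 0, 0, 1, 0, 0, 0, 2, 0, 0, 0, 0, 0]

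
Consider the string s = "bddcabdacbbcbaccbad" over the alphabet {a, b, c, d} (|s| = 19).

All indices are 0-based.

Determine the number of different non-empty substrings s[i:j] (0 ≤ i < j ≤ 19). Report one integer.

169

rank | idx | suffix
   0 |   4 | abdacbbcbaccbad
   1 |   7 | acbbcbaccbad
   2 |  13 | accbad
   3 |  17 | ad
   4 |  12 | baccbad
   5 |  16 | bad
   6 |   9 | bbcbaccbad
   7 |  10 | bcbaccbad
   8 |   5 | bdacbbcbaccbad
   9 |   0 | bddcabdacbbcbaccbad
  10 |   3 | cabdacbbcbaccbad
  11 |  11 | cbaccbad
  12 |  15 | cbad
  13 |   8 | cbbcbaccbad
  14 |  14 | ccbad
  15 |  18 | d
  16 |   6 | dacbbcbaccbad
  17 |   2 | dcabdacbbcbaccbad
  18 |   1 | ddcabdacbbcbaccbad

SA = [4, 7, 13, 17, 12, 16, 9, 10, 5, 0, 3, 11, 15, 8, 14, 18, 6, 2, 1]
[i] adj suffixes → lcp
  [1] 4/7 → 1 ('a')
  [2] 7/13 → 2 ('ac')
  [3] 13/17 → 1 ('a')
  [4] 17/12 → 0 ('')
  [5] 12/16 → 2 ('ba')
  [6] 16/9 → 1 ('b')
  [7] 9/10 → 1 ('b')
  [8] 10/5 → 1 ('b')
  [9] 5/0 → 2 ('bd')
  [10] 0/3 → 0 ('')
  [11] 3/11 → 1 ('c')
  [12] 11/15 → 3 ('cba')
  [13] 15/8 → 2 ('cb')
  [14] 8/14 → 1 ('c')
  [15] 14/18 → 0 ('')
  [16] 18/6 → 1 ('d')
  [17] 6/2 → 1 ('d')
  [18] 2/1 → 1 ('d')

n(n+1)/2 = 19·20/2 = 190
Σ LCP = 0 + 1 + 2 + 1 + 0 + 2 + 1 + 1 + 1 + 2 + 0 + 1 + 3 + 2 + 1 + 0 + 1 + 1 + 1 = 21
distinct = 190 − 21 = 169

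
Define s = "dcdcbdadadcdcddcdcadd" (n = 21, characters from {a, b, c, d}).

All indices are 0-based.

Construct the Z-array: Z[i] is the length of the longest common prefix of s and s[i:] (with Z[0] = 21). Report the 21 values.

Z[0]=21
i=1: outside box; Z[1]=0
i=2: outside box; Z[2]=2 grow→box=[2,4)
i=3: min(r-i=1, Z[1]=0)=0; Z[3]=0
i=4: outside box; Z[4]=0
i=5: outside box; Z[5]=1 grow→box=[5,6)
i=6: outside box; Z[6]=0
i=7: outside box; Z[7]=1 grow→box=[7,8)
i=8: outside box; Z[8]=0
i=9: outside box; Z[9]=4 grow→box=[9,13)
i=10: min(r-i=3, Z[1]=0)=0; Z[10]=0
i=11: min(r-i=2, Z[2]=2)=2; Z[11]=3 grow→box=[11,14)
i=12: min(r-i=2, Z[1]=0)=0; Z[12]=0
i=13: min(r-i=1, Z[2]=2)=1; Z[13]=1
i=14: outside box; Z[14]=4 grow→box=[14,18)
i=15: min(r-i=3, Z[1]=0)=0; Z[15]=0
i=16: min(r-i=2, Z[2]=2)=2; Z[16]=2
i=17: min(r-i=1, Z[3]=0)=0; Z[17]=0
i=18: outside box; Z[18]=0
i=19: outside box; Z[19]=1 grow→box=[19,20)
i=20: outside box; Z[20]=1 grow→box=[20,21)

[21, 0, 2, 0, 0, 1, 0, 1, 0, 4, 0, 3, 0, 1, 4, 0, 2, 0, 0, 1, 1]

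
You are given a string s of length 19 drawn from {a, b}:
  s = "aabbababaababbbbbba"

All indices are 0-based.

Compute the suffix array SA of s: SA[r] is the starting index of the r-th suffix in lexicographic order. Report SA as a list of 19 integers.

[18, 8, 0, 6, 4, 9, 1, 11, 17, 7, 5, 3, 10, 16, 2, 15, 14, 13, 12]

sorted suffixes:
  #0 SA[0]=18  'a'
  #1 SA[1]=8  'aababbbbbba'
  #2 SA[2]=0  'aabbababaababbbbbba'
  #3 SA[3]=6  'abaababbbbbba'
  #4 SA[4]=4  'ababaababbbbbba'
  #5 SA[5]=9  'ababbbbbba'
  #6 SA[6]=1  'abbababaababbbbbba'
  #7 SA[7]=11  'abbbbbba'
  #8 SA[8]=17  'ba'
  #9 SA[9]=7  'baababbbbbba'
  #10 SA[10]=5  'babaababbbbbba'
  #11 SA[11]=3  'bababaababbbbbba'
  #12 SA[12]=10  'babbbbbba'
  #13 SA[13]=16  'bba'
  #14 SA[14]=2  'bbababaababbbbbba'
  #15 SA[15]=15  'bbba'
  #16 SA[16]=14  'bbbba'
  #17 SA[17]=13  'bbbbba'
  #18 SA[18]=12  'bbbbbba'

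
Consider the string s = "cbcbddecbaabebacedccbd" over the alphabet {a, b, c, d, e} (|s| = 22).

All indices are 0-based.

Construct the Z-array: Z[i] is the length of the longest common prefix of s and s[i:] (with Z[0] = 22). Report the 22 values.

[22, 0, 2, 0, 0, 0, 0, 2, 0, 0, 0, 0, 0, 0, 0, 1, 0, 0, 1, 2, 0, 0]

Z[0]=22
i=1: i≥r, start 0; Z[1]=0
i=2: i≥r, start 0; Z[2]=2 scan→box=[2,4)
i=3: min(r-i=1, Z[1]=0)=0; Z[3]=0
i=4: i≥r, start 0; Z[4]=0
i=5: i≥r, start 0; Z[5]=0
i=6: i≥r, start 0; Z[6]=0
i=7: i≥r, start 0; Z[7]=2 scan→box=[7,9)
i=8: min(r-i=1, Z[1]=0)=0; Z[8]=0
i=9: i≥r, start 0; Z[9]=0
i=10: i≥r, start 0; Z[10]=0
i=11: i≥r, start 0; Z[11]=0
i=12: i≥r, start 0; Z[12]=0
i=13: i≥r, start 0; Z[13]=0
i=14: i≥r, start 0; Z[14]=0
i=15: i≥r, start 0; Z[15]=1 scan→box=[15,16)
i=16: i≥r, start 0; Z[16]=0
i=17: i≥r, start 0; Z[17]=0
i=18: i≥r, start 0; Z[18]=1 scan→box=[18,19)
i=19: i≥r, start 0; Z[19]=2 scan→box=[19,21)
i=20: min(r-i=1, Z[1]=0)=0; Z[20]=0
i=21: i≥r, start 0; Z[21]=0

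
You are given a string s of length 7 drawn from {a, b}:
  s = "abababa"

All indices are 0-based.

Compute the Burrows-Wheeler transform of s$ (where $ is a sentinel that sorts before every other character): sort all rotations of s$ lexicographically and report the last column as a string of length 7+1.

abbb$aaa

rank  rotation  last
    0  $abababa  a
    1  a$ababab  b
    2  aba$abab  b
    3  ababa$ab  b
    4  abababa$  $
    5  ba$ababa  a
    6  baba$aba  a
    7  bababa$a  a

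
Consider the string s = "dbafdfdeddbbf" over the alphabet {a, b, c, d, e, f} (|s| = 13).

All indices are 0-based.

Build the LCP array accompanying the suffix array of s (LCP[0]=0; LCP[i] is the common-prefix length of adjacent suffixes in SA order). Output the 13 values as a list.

sorted suffixes:
  #0 SA[0]=2  'afdfdeddbbf'
  #1 SA[1]=1  'bafdfdeddbbf'
  #2 SA[2]=10  'bbf'
  #3 SA[3]=11  'bf'
  #4 SA[4]=0  'dbafdfdeddbbf'
  #5 SA[5]=9  'dbbf'
  #6 SA[6]=8  'ddbbf'
  #7 SA[7]=6  'deddbbf'
  #8 SA[8]=4  'dfdeddbbf'
  #9 SA[9]=7  'eddbbf'
  #10 SA[10]=12  'f'
  #11 SA[11]=5  'fdeddbbf'
  #12 SA[12]=3  'fdfdeddbbf'

SA = [2, 1, 10, 11, 0, 9, 8, 6, 4, 7, 12, 5, 3]
[i] adj suffixes → lcp
  [1] 2/1 → 0 ('')
  [2] 1/10 → 1 ('b')
  [3] 10/11 → 1 ('b')
  [4] 11/0 → 0 ('')
  [5] 0/9 → 2 ('db')
  [6] 9/8 → 1 ('d')
  [7] 8/6 → 1 ('d')
  [8] 6/4 → 1 ('d')
  [9] 4/7 → 0 ('')
  [10] 7/12 → 0 ('')
  [11] 12/5 → 1 ('f')
  [12] 5/3 → 2 ('fd')

[0, 0, 1, 1, 0, 2, 1, 1, 1, 0, 0, 1, 2]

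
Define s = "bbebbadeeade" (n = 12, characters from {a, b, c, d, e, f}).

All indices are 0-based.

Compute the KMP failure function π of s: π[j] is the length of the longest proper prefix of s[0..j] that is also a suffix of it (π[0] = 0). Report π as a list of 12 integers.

[0, 1, 0, 1, 2, 0, 0, 0, 0, 0, 0, 0]

π[0] = 0
j=1 s[j]='b': π[1]=1 (border 'b')
j=2 s[j]='e': k: 1→0; π[2]=0 (border '')
j=3 s[j]='b': π[3]=1 (border 'b')
j=4 s[j]='b': π[4]=2 (border 'bb')
j=5 s[j]='a': k: 2→1→0; π[5]=0 (border '')
j=6 s[j]='d': π[6]=0 (border '')
j=7 s[j]='e': π[7]=0 (border '')
j=8 s[j]='e': π[8]=0 (border '')
j=9 s[j]='a': π[9]=0 (border '')
j=10 s[j]='d': π[10]=0 (border '')
j=11 s[j]='e': π[11]=0 (border '')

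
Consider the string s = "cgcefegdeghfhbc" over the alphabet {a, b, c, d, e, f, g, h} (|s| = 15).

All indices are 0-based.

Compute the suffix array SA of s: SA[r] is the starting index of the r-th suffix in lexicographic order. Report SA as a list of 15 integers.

[13, 14, 2, 0, 7, 3, 5, 8, 4, 11, 1, 6, 9, 12, 10]

sorted suffixes:
  #0 SA[0]=13  'bc'
  #1 SA[1]=14  'c'
  #2 SA[2]=2  'cefegdeghfhbc'
  #3 SA[3]=0  'cgcefegdeghfhbc'
  #4 SA[4]=7  'deghfhbc'
  #5 SA[5]=3  'efegdeghfhbc'
  #6 SA[6]=5  'egdeghfhbc'
  #7 SA[7]=8  'eghfhbc'
  #8 SA[8]=4  'fegdeghfhbc'
  #9 SA[9]=11  'fhbc'
  #10 SA[10]=1  'gcefegdeghfhbc'
  #11 SA[11]=6  'gdeghfhbc'
  #12 SA[12]=9  'ghfhbc'
  #13 SA[13]=12  'hbc'
  #14 SA[14]=10  'hfhbc'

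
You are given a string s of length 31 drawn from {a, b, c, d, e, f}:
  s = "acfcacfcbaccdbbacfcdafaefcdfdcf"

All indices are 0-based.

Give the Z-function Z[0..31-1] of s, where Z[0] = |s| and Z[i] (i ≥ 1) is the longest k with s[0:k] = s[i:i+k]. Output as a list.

Z[0]=31
i=1: i≥r, start 0; Z[1]=0
i=2: i≥r, start 0; Z[2]=0
i=3: i≥r, start 0; Z[3]=0
i=4: i≥r, start 0; Z[4]=4 scan→box=[4,8)
i=5: min(r-i=3, Z[1]=0)=0; Z[5]=0
i=6: min(r-i=2, Z[2]=0)=0; Z[6]=0
i=7: min(r-i=1, Z[3]=0)=0; Z[7]=0
i=8: i≥r, start 0; Z[8]=0
i=9: i≥r, start 0; Z[9]=2 scan→box=[9,11)
i=10: min(r-i=1, Z[1]=0)=0; Z[10]=0
i=11: i≥r, start 0; Z[11]=0
i=12: i≥r, start 0; Z[12]=0
i=13: i≥r, start 0; Z[13]=0
i=14: i≥r, start 0; Z[14]=0
i=15: i≥r, start 0; Z[15]=4 scan→box=[15,19)
i=16: min(r-i=3, Z[1]=0)=0; Z[16]=0
i=17: min(r-i=2, Z[2]=0)=0; Z[17]=0
i=18: min(r-i=1, Z[3]=0)=0; Z[18]=0
i=19: i≥r, start 0; Z[19]=0
i=20: i≥r, start 0; Z[20]=1 scan→box=[20,21)
i=21: i≥r, start 0; Z[21]=0
i=22: i≥r, start 0; Z[22]=1 scan→box=[22,23)
i=23: i≥r, start 0; Z[23]=0
i=24: i≥r, start 0; Z[24]=0
i=25: i≥r, start 0; Z[25]=0
i=26: i≥r, start 0; Z[26]=0
i=27: i≥r, start 0; Z[27]=0
i=28: i≥r, start 0; Z[28]=0
i=29: i≥r, start 0; Z[29]=0
i=30: i≥r, start 0; Z[30]=0

[31, 0, 0, 0, 4, 0, 0, 0, 0, 2, 0, 0, 0, 0, 0, 4, 0, 0, 0, 0, 1, 0, 1, 0, 0, 0, 0, 0, 0, 0, 0]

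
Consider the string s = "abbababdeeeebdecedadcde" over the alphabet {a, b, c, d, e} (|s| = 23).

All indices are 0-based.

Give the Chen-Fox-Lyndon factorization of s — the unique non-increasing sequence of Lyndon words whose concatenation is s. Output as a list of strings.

["abb", "ababdeeeebdecedadcde"]

emit factor 1: 'abb' (i=0, period=3)
emit factor 2: 'ababdeeeebdecedadcde' (i=3, period=20)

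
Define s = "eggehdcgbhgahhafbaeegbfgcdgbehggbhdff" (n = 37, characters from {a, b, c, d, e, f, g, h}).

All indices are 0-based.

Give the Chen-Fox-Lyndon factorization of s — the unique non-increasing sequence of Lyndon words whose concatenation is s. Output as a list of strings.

emit factor 1: 'eggeh' (i=0, period=5)
emit factor 2: 'd' (i=5, period=1)
emit factor 3: 'cg' (i=6, period=2)
emit factor 4: 'bhg' (i=8, period=3)
emit factor 5: 'ahh' (i=11, period=3)
emit factor 6: 'afb' (i=14, period=3)
emit factor 7: 'aeegbfgcdgbehggbhdff' (i=17, period=20)

["eggeh", "d", "cg", "bhg", "ahh", "afb", "aeegbfgcdgbehggbhdff"]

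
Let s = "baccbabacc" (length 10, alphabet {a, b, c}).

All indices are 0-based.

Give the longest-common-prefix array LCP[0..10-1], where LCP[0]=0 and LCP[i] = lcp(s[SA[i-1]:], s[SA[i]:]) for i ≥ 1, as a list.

[0, 1, 3, 0, 2, 4, 0, 1, 1, 2]

sorted suffixes:
  #0 SA[0]=5  'abacc'
  #1 SA[1]=7  'acc'
  #2 SA[2]=1  'accbabacc'
  #3 SA[3]=4  'babacc'
  #4 SA[4]=6  'bacc'
  #5 SA[5]=0  'baccbabacc'
  #6 SA[6]=9  'c'
  #7 SA[7]=3  'cbabacc'
  #8 SA[8]=8  'cc'
  #9 SA[9]=2  'ccbabacc'

SA = [5, 7, 1, 4, 6, 0, 9, 3, 8, 2]
i: (SA[i-1],SA[i]) lcp shared
  1: (5,7) 1 'a'
  2: (7,1) 3 'acc'
  3: (1,4) 0 ''
  4: (4,6) 2 'ba'
  5: (6,0) 4 'bacc'
  6: (0,9) 0 ''
  7: (9,3) 1 'c'
  8: (3,8) 1 'c'
  9: (8,2) 2 'cc'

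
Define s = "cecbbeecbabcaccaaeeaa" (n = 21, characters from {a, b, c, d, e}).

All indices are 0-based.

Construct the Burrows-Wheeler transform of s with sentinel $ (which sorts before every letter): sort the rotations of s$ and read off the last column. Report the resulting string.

aaecbcaccabcbeea$eecab

rank  rotation                last
    0  $cecbbeecbabcaccaaeeaa  a
    1  a$cecbbeecbabcaccaaeea  a
    2  aa$cecbbeecbabcaccaaee  e
    3  aaeeaa$cecbbeecbabcacc  c
    4  abcaccaaeeaa$cecbbeecb  b
    5  accaaeeaa$cecbbeecbabc  c
    6  aeeaa$cecbbeecbabcacca  a
    7  babcaccaaeeaa$cecbbeec  c
    8  bbeecbabcaccaaeeaa$cec  c
    9  bcaccaaeeaa$cecbbeecba  a
   10  beecbabcaccaaeeaa$cecb  b
   11  caaeeaa$cecbbeecbabcac  c
   12  caccaaeeaa$cecbbeecbab  b
   13  cbabcaccaaeeaa$cecbbee  e
   14  cbbeecbabcaccaaeeaa$ce  e
   15  ccaaeeaa$cecbbeecbabca  a
   16  cecbbeecbabcaccaaeeaa$  $
   17  eaa$cecbbeecbabcaccaae  e
   18  ecbabcaccaaeeaa$cecbbe  e
   19  ecbbeecbabcaccaaeeaa$c  c
   20  eeaa$cecbbeecbabcaccaa  a
   21  eecbabcaccaaeeaa$cecbb  b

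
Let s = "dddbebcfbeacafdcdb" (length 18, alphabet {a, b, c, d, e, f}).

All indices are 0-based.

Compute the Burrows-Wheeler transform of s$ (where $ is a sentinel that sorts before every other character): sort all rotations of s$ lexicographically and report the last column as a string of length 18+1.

becdefdadbcdfd$bbca

rank  rotation             last
    0  $dddbebcfbeacafdcdb  b
    1  acafdcdb$dddbebcfbe  e
    2  afdcdb$dddbebcfbeac  c
    3  b$dddbebcfbeacafdcd  d
    4  bcfbeacafdcdb$dddbe  e
    5  beacafdcdb$dddbebcf  f
    6  bebcfbeacafdcdb$ddd  d
    7  cafdcdb$dddbebcfbea  a
    8  cdb$dddbebcfbeacafd  d
    9  cfbeacafdcdb$dddbeb  b
   10  db$dddbebcfbeacafdc  c
   11  dbebcfbeacafdcdb$dd  d
   12  dcdb$dddbebcfbeacaf  f
   13  ddbebcfbeacafdcdb$d  d
   14  dddbebcfbeacafdcdb$  $
   15  eacafdcdb$dddbebcfb  b
   16  ebcfbeacafdcdb$dddb  b
   17  fbeacafdcdb$dddbebc  c
   18  fdcdb$dddbebcfbeaca  a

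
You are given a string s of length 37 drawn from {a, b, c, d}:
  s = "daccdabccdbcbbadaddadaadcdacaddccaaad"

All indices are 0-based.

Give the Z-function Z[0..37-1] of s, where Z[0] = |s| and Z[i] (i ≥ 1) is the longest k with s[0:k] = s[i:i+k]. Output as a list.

Z[0]=37
i=1: outside box; Z[1]=0
i=2: outside box; Z[2]=0
i=3: outside box; Z[3]=0
i=4: outside box; Z[4]=2 extend→box=[4,6)
i=5: min(r-i=1, Z[1]=0)=0; Z[5]=0
i=6: outside box; Z[6]=0
i=7: outside box; Z[7]=0
i=8: outside box; Z[8]=0
i=9: outside box; Z[9]=1 extend→box=[9,10)
i=10: outside box; Z[10]=0
i=11: outside box; Z[11]=0
i=12: outside box; Z[12]=0
i=13: outside box; Z[13]=0
i=14: outside box; Z[14]=0
i=15: outside box; Z[15]=2 extend→box=[15,17)
i=16: min(r-i=1, Z[1]=0)=0; Z[16]=0
i=17: outside box; Z[17]=1 extend→box=[17,18)
i=18: outside box; Z[18]=2 extend→box=[18,20)
i=19: min(r-i=1, Z[1]=0)=0; Z[19]=0
i=20: outside box; Z[20]=2 extend→box=[20,22)
i=21: min(r-i=1, Z[1]=0)=0; Z[21]=0
i=22: outside box; Z[22]=0
i=23: outside box; Z[23]=1 extend→box=[23,24)
i=24: outside box; Z[24]=0
i=25: outside box; Z[25]=3 extend→box=[25,28)
i=26: min(r-i=2, Z[1]=0)=0; Z[26]=0
i=27: min(r-i=1, Z[2]=0)=0; Z[27]=0
i=28: outside box; Z[28]=0
i=29: outside box; Z[29]=1 extend→box=[29,30)
i=30: outside box; Z[30]=1 extend→box=[30,31)
i=31: outside box; Z[31]=0
i=32: outside box; Z[32]=0
i=33: outside box; Z[33]=0
i=34: outside box; Z[34]=0
i=35: outside box; Z[35]=0
i=36: outside box; Z[36]=1 extend→box=[36,37)

[37, 0, 0, 0, 2, 0, 0, 0, 0, 1, 0, 0, 0, 0, 0, 2, 0, 1, 2, 0, 2, 0, 0, 1, 0, 3, 0, 0, 0, 1, 1, 0, 0, 0, 0, 0, 1]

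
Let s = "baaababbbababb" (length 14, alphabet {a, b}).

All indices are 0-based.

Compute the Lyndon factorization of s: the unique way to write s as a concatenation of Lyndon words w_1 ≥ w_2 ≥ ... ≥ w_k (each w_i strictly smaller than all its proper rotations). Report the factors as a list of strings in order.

["b", "aaababbbababb"]

emit factor 1: 'b' (i=0, period=1)
emit factor 2: 'aaababbbababb' (i=1, period=13)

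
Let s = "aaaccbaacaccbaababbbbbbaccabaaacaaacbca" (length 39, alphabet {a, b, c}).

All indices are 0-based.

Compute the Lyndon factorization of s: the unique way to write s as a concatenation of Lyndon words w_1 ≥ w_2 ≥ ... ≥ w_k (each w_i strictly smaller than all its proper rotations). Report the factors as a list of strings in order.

["aaaccbaacaccbaababbbbbbaccab", "aaacaaacbc", "a"]

emit factor 1: 'aaaccbaacaccbaababbbbbbaccab' (i=0, period=28)
emit factor 2: 'aaacaaacbc' (i=28, period=10)
emit factor 3: 'a' (i=38, period=1)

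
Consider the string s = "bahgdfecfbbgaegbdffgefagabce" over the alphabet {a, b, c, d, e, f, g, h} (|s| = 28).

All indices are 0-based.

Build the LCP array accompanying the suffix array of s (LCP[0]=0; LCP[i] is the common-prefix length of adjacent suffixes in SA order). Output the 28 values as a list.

[0, 1, 1, 1, 0, 1, 1, 1, 1, 0, 1, 0, 2, 0, 1, 1, 1, 0, 1, 1, 1, 1, 0, 2, 1, 1, 1, 0]

sorted suffixes:
  #0 SA[0]=24  'abce'
  #1 SA[1]=12  'aegbdffgefagabce'
  #2 SA[2]=22  'agabce'
  #3 SA[3]=1  'ahgdfecfbbgaegbdffgefagabce'
  #4 SA[4]=0  'bahgdfecfbbgaegbdffgefagabce'
  #5 SA[5]=9  'bbgaegbdffgefagabce'
  #6 SA[6]=25  'bce'
  #7 SA[7]=15  'bdffgefagabce'
  #8 SA[8]=10  'bgaegbdffgefagabce'
  #9 SA[9]=26  'ce'
  #10 SA[10]=7  'cfbbgaegbdffgefagabce'
  #11 SA[11]=4  'dfecfbbgaegbdffgefagabce'
  #12 SA[12]=16  'dffgefagabce'
  #13 SA[13]=27  'e'
  #14 SA[14]=6  'ecfbbgaegbdffgefagabce'
  #15 SA[15]=20  'efagabce'
  #16 SA[16]=13  'egbdffgefagabce'
  #17 SA[17]=21  'fagabce'
  #18 SA[18]=8  'fbbgaegbdffgefagabce'
  #19 SA[19]=5  'fecfbbgaegbdffgefagabce'
  #20 SA[20]=17  'ffgefagabce'
  #21 SA[21]=18  'fgefagabce'
  #22 SA[22]=23  'gabce'
  #23 SA[23]=11  'gaegbdffgefagabce'
  #24 SA[24]=14  'gbdffgefagabce'
  #25 SA[25]=3  'gdfecfbbgaegbdffgefagabce'
  #26 SA[26]=19  'gefagabce'
  #27 SA[27]=2  'hgdfecfbbgaegbdffgefagabce'

SA = [24, 12, 22, 1, 0, 9, 25, 15, 10, 26, 7, 4, 16, 27, 6, 20, 13, 21, 8, 5, 17, 18, 23, 11, 14, 3, 19, 2]
rank  pair      lcp
   1  s[24:],s[12:]  1  'a'
   2  s[12:],s[22:]  1  'a'
   3  s[22:],s[1:]  1  'a'
   4  s[1:],s[0:]  0  ''
   5  s[0:],s[9:]  1  'b'
   6  s[9:],s[25:]  1  'b'
   7  s[25:],s[15:]  1  'b'
   8  s[15:],s[10:]  1  'b'
   9  s[10:],s[26:]  0  ''
  10  s[26:],s[7:]  1  'c'
  11  s[7:],s[4:]  0  ''
  12  s[4:],s[16:]  2  'df'
  13  s[16:],s[27:]  0  ''
  14  s[27:],s[6:]  1  'e'
  15  s[6:],s[20:]  1  'e'
  16  s[20:],s[13:]  1  'e'
  17  s[13:],s[21:]  0  ''
  18  s[21:],s[8:]  1  'f'
  19  s[8:],s[5:]  1  'f'
  20  s[5:],s[17:]  1  'f'
  21  s[17:],s[18:]  1  'f'
  22  s[18:],s[23:]  0  ''
  23  s[23:],s[11:]  2  'ga'
  24  s[11:],s[14:]  1  'g'
  25  s[14:],s[3:]  1  'g'
  26  s[3:],s[19:]  1  'g'
  27  s[19:],s[2:]  0  ''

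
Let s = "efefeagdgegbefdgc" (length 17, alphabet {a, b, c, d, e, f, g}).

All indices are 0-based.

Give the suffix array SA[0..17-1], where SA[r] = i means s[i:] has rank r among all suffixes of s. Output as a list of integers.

[5, 11, 16, 14, 7, 4, 12, 2, 0, 9, 13, 3, 1, 10, 15, 6, 8]

rank | idx | suffix
   0 |   5 | agdgegbefdgc
   1 |  11 | befdgc
   2 |  16 | c
   3 |  14 | dgc
   4 |   7 | dgegbefdgc
   5 |   4 | eagdgegbefdgc
   6 |  12 | efdgc
   7 |   2 | efeagdgegbefdgc
   8 |   0 | efefeagdgegbefdgc
   9 |   9 | egbefdgc
  10 |  13 | fdgc
  11 |   3 | feagdgegbefdgc
  12 |   1 | fefeagdgegbefdgc
  13 |  10 | gbefdgc
  14 |  15 | gc
  15 |   6 | gdgegbefdgc
  16 |   8 | gegbefdgc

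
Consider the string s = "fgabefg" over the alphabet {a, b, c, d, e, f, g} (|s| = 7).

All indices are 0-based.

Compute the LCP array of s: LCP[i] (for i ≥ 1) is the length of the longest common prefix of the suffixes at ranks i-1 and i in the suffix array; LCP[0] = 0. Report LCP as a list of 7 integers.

sorted suffixes:
  #0 SA[0]=2  'abefg'
  #1 SA[1]=3  'befg'
  #2 SA[2]=4  'efg'
  #3 SA[3]=5  'fg'
  #4 SA[4]=0  'fgabefg'
  #5 SA[5]=6  'g'
  #6 SA[6]=1  'gabefg'

SA = [2, 3, 4, 5, 0, 6, 1]
rank  pair      lcp
   1  s[2:],s[3:]  0  ''
   2  s[3:],s[4:]  0  ''
   3  s[4:],s[5:]  0  ''
   4  s[5:],s[0:]  2  'fg'
   5  s[0:],s[6:]  0  ''
   6  s[6:],s[1:]  1  'g'

[0, 0, 0, 0, 2, 0, 1]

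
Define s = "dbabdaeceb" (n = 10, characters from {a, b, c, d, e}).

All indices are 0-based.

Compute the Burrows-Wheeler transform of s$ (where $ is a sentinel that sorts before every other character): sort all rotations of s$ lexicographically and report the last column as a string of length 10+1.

rank  rotation     last
    0  $dbabdaeceb  b
    1  abdaeceb$db  b
    2  aeceb$dbabd  d
    3  b$dbabdaece  e
    4  babdaeceb$d  d
    5  bdaeceb$dba  a
    6  ceb$dbabdae  e
    7  daeceb$dbab  b
    8  dbabdaeceb$  $
    9  eb$dbabdaec  c
   10  eceb$dbabda  a

bbdedaeb$ca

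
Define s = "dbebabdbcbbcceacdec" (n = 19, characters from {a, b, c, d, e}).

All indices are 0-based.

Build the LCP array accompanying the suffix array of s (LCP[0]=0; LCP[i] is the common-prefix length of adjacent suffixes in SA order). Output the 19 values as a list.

sorted suffixes:
  #0 SA[0]=4  'abdbcbbcceacdec'
  #1 SA[1]=14  'acdec'
  #2 SA[2]=3  'babdbcbbcceacdec'
  #3 SA[3]=9  'bbcceacdec'
  #4 SA[4]=7  'bcbbcceacdec'
  #5 SA[5]=10  'bcceacdec'
  #6 SA[6]=5  'bdbcbbcceacdec'
  #7 SA[7]=1  'bebabdbcbbcceacdec'
  #8 SA[8]=18  'c'
  #9 SA[9]=8  'cbbcceacdec'
  #10 SA[10]=11  'cceacdec'
  #11 SA[11]=15  'cdec'
  #12 SA[12]=12  'ceacdec'
  #13 SA[13]=6  'dbcbbcceacdec'
  #14 SA[14]=0  'dbebabdbcbbcceacdec'
  #15 SA[15]=16  'dec'
  #16 SA[16]=13  'eacdec'
  #17 SA[17]=2  'ebabdbcbbcceacdec'
  #18 SA[18]=17  'ec'

SA = [4, 14, 3, 9, 7, 10, 5, 1, 18, 8, 11, 15, 12, 6, 0, 16, 13, 2, 17]
[i] adj suffixes → lcp
  [1] 4/14 → 1 ('a')
  [2] 14/3 → 0 ('')
  [3] 3/9 → 1 ('b')
  [4] 9/7 → 1 ('b')
  [5] 7/10 → 2 ('bc')
  [6] 10/5 → 1 ('b')
  [7] 5/1 → 1 ('b')
  [8] 1/18 → 0 ('')
  [9] 18/8 → 1 ('c')
  [10] 8/11 → 1 ('c')
  [11] 11/15 → 1 ('c')
  [12] 15/12 → 1 ('c')
  [13] 12/6 → 0 ('')
  [14] 6/0 → 2 ('db')
  [15] 0/16 → 1 ('d')
  [16] 16/13 → 0 ('')
  [17] 13/2 → 1 ('e')
  [18] 2/17 → 1 ('e')

[0, 1, 0, 1, 1, 2, 1, 1, 0, 1, 1, 1, 1, 0, 2, 1, 0, 1, 1]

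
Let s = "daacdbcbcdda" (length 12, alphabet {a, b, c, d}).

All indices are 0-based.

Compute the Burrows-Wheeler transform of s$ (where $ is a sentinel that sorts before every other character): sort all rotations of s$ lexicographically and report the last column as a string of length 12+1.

addadcbabd$cc

rank  rotation       last
    0  $daacdbcbcdda  a
    1  a$daacdbcbcdd  d
    2  aacdbcbcdda$d  d
    3  acdbcbcdda$da  a
    4  bcbcdda$daacd  d
    5  bcdda$daacdbc  c
    6  cbcdda$daacdb  b
    7  cdbcbcdda$daa  a
    8  cdda$daacdbcb  b
    9  da$daacdbcbcd  d
   10  daacdbcbcdda$  $
   11  dbcbcdda$daac  c
   12  dda$daacdbcbc  c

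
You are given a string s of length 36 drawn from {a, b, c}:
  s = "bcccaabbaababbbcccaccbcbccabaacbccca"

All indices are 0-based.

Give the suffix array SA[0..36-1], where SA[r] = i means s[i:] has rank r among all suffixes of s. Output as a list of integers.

sorted suffixes:
  #0 SA[0]=35  'a'
  #1 SA[1]=8  'aababbbcccaccbcbccabaacbccca'
  #2 SA[2]=4  'aabbaababbbcccaccbcbccabaacbccca'
  #3 SA[3]=28  'aacbccca'
  #4 SA[4]=26  'abaacbccca'
  #5 SA[5]=9  'ababbbcccaccbcbccabaacbccca'
  #6 SA[6]=5  'abbaababbbcccaccbcbccabaacbccca'
  #7 SA[7]=11  'abbbcccaccbcbccabaacbccca'
  #8 SA[8]=29  'acbccca'
  #9 SA[9]=18  'accbcbccabaacbccca'
  #10 SA[10]=7  'baababbbcccaccbcbccabaacbccca'
  #11 SA[11]=27  'baacbccca'
  #12 SA[12]=10  'babbbcccaccbcbccabaacbccca'
  #13 SA[13]=6  'bbaababbbcccaccbcbccabaacbccca'
  #14 SA[14]=12  'bbbcccaccbcbccabaacbccca'
  #15 SA[15]=13  'bbcccaccbcbccabaacbccca'
  #16 SA[16]=21  'bcbccabaacbccca'
  #17 SA[17]=23  'bccabaacbccca'
  #18 SA[18]=31  'bccca'
  #19 SA[19]=0  'bcccaabbaababbbcccaccbcbccabaacbccca'
  #20 SA[20]=14  'bcccaccbcbccabaacbccca'
  #21 SA[21]=34  'ca'
  #22 SA[22]=3  'caabbaababbbcccaccbcbccabaacbccca'
  #23 SA[23]=25  'cabaacbccca'
  #24 SA[24]=17  'caccbcbccabaacbccca'
  #25 SA[25]=20  'cbcbccabaacbccca'
  #26 SA[26]=22  'cbccabaacbccca'
  #27 SA[27]=30  'cbccca'
  #28 SA[28]=33  'cca'
  #29 SA[29]=2  'ccaabbaababbbcccaccbcbccabaacbccca'
  #30 SA[30]=24  'ccabaacbccca'
  #31 SA[31]=16  'ccaccbcbccabaacbccca'
  #32 SA[32]=19  'ccbcbccabaacbccca'
  #33 SA[33]=32  'ccca'
  #34 SA[34]=1  'cccaabbaababbbcccaccbcbccabaacbccca'
  #35 SA[35]=15  'cccaccbcbccabaacbccca'

[35, 8, 4, 28, 26, 9, 5, 11, 29, 18, 7, 27, 10, 6, 12, 13, 21, 23, 31, 0, 14, 34, 3, 25, 17, 20, 22, 30, 33, 2, 24, 16, 19, 32, 1, 15]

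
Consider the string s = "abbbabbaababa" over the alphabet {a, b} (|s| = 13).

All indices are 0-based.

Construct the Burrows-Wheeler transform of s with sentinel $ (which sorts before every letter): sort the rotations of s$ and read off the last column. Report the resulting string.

rank  rotation        last
    0  $abbbabbaababa  a
    1  a$abbbabbaabab  b
    2  aababa$abbbabb  b
    3  aba$abbbabbaab  b
    4  ababa$abbbabba  a
    5  abbaababa$abbb  b
    6  abbbabbaababa$  $
    7  ba$abbbabbaaba  a
    8  baababa$abbbab  b
    9  baba$abbbabbaa  a
   10  babbaababa$abb  b
   11  bbaababa$abbba  a
   12  bbabbaababa$ab  b
   13  bbbabbaababa$a  a

abbbab$abababa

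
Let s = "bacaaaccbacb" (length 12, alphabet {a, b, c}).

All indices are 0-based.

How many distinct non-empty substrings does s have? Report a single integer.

63

rank | idx | suffix
   0 |   3 | aaaccbacb
   1 |   4 | aaccbacb
   2 |   1 | acaaaccbacb
   3 |   9 | acb
   4 |   5 | accbacb
   5 |  11 | b
   6 |   0 | bacaaaccbacb
   7 |   8 | bacb
   8 |   2 | caaaccbacb
   9 |  10 | cb
  10 |   7 | cbacb
  11 |   6 | ccbacb

SA = [3, 4, 1, 9, 5, 11, 0, 8, 2, 10, 7, 6]
i: (SA[i-1],SA[i]) lcp shared
  1: (3,4) 2 'aa'
  2: (4,1) 1 'a'
  3: (1,9) 2 'ac'
  4: (9,5) 2 'ac'
  5: (5,11) 0 ''
  6: (11,0) 1 'b'
  7: (0,8) 3 'bac'
  8: (8,2) 0 ''
  9: (2,10) 1 'c'
  10: (10,7) 2 'cb'
  11: (7,6) 1 'c'

n(n+1)/2 = 12·13/2 = 78
Σ LCP = 0 + 2 + 1 + 2 + 2 + 0 + 1 + 3 + 0 + 1 + 2 + 1 = 15
distinct = 78 − 15 = 63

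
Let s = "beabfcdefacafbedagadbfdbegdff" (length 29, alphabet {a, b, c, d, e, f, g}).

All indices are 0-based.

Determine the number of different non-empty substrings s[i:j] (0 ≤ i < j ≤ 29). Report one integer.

sorted suffixes:
  #0 SA[0]=2  'abfcdefacafbedagadbfdbegdff'
  #1 SA[1]=9  'acafbedagadbfdbegdff'
  #2 SA[2]=18  'adbfdbegdff'
  #3 SA[3]=11  'afbedagadbfdbegdff'
  #4 SA[4]=16  'agadbfdbegdff'
  #5 SA[5]=0  'beabfcdefacafbedagadbfdbegdff'
  #6 SA[6]=13  'bedagadbfdbegdff'
  #7 SA[7]=23  'begdff'
  #8 SA[8]=3  'bfcdefacafbedagadbfdbegdff'
  #9 SA[9]=20  'bfdbegdff'
  #10 SA[10]=10  'cafbedagadbfdbegdff'
  #11 SA[11]=5  'cdefacafbedagadbfdbegdff'
  #12 SA[12]=15  'dagadbfdbegdff'
  #13 SA[13]=22  'dbegdff'
  #14 SA[14]=19  'dbfdbegdff'
  #15 SA[15]=6  'defacafbedagadbfdbegdff'
  #16 SA[16]=26  'dff'
  #17 SA[17]=1  'eabfcdefacafbedagadbfdbegdff'
  #18 SA[18]=14  'edagadbfdbegdff'
  #19 SA[19]=7  'efacafbedagadbfdbegdff'
  #20 SA[20]=24  'egdff'
  #21 SA[21]=28  'f'
  #22 SA[22]=8  'facafbedagadbfdbegdff'
  #23 SA[23]=12  'fbedagadbfdbegdff'
  #24 SA[24]=4  'fcdefacafbedagadbfdbegdff'
  #25 SA[25]=21  'fdbegdff'
  #26 SA[26]=27  'ff'
  #27 SA[27]=17  'gadbfdbegdff'
  #28 SA[28]=25  'gdff'

SA = [2, 9, 18, 11, 16, 0, 13, 23, 3, 20, 10, 5, 15, 22, 19, 6, 26, 1, 14, 7, 24, 28, 8, 12, 4, 21, 27, 17, 25]
[i] adj suffixes → lcp
  [1] 2/9 → 1 ('a')
  [2] 9/18 → 1 ('a')
  [3] 18/11 → 1 ('a')
  [4] 11/16 → 1 ('a')
  [5] 16/0 → 0 ('')
  [6] 0/13 → 2 ('be')
  [7] 13/23 → 2 ('be')
  [8] 23/3 → 1 ('b')
  [9] 3/20 → 2 ('bf')
  [10] 20/10 → 0 ('')
  [11] 10/5 → 1 ('c')
  [12] 5/15 → 0 ('')
  [13] 15/22 → 1 ('d')
  [14] 22/19 → 2 ('db')
  [15] 19/6 → 1 ('d')
  [16] 6/26 → 1 ('d')
  [17] 26/1 → 0 ('')
  [18] 1/14 → 1 ('e')
  [19] 14/7 → 1 ('e')
  [20] 7/24 → 1 ('e')
  [21] 24/28 → 0 ('')
  [22] 28/8 → 1 ('f')
  [23] 8/12 → 1 ('f')
  [24] 12/4 → 1 ('f')
  [25] 4/21 → 1 ('f')
  [26] 21/27 → 1 ('f')
  [27] 27/17 → 0 ('')
  [28] 17/25 → 1 ('g')

n(n+1)/2 = 29·30/2 = 435
Σ LCP = 0 + 1 + 1 + 1 + 1 + 0 + 2 + 2 + 1 + 2 + 0 + 1 + 0 + 1 + 2 + 1 + 1 + 0 + 1 + 1 + 1 + 0 + 1 + 1 + 1 + 1 + 1 + 0 + 1 = 26
distinct = 435 − 26 = 409

409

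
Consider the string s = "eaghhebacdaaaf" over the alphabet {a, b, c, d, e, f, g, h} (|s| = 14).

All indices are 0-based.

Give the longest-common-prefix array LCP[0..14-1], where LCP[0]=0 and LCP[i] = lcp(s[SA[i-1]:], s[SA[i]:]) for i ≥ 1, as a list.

[0, 2, 1, 1, 1, 0, 0, 0, 0, 1, 0, 0, 0, 1]

sorted suffixes:
  #0 SA[0]=10  'aaaf'
  #1 SA[1]=11  'aaf'
  #2 SA[2]=7  'acdaaaf'
  #3 SA[3]=12  'af'
  #4 SA[4]=1  'aghhebacdaaaf'
  #5 SA[5]=6  'bacdaaaf'
  #6 SA[6]=8  'cdaaaf'
  #7 SA[7]=9  'daaaf'
  #8 SA[8]=0  'eaghhebacdaaaf'
  #9 SA[9]=5  'ebacdaaaf'
  #10 SA[10]=13  'f'
  #11 SA[11]=2  'ghhebacdaaaf'
  #12 SA[12]=4  'hebacdaaaf'
  #13 SA[13]=3  'hhebacdaaaf'

SA = [10, 11, 7, 12, 1, 6, 8, 9, 0, 5, 13, 2, 4, 3]
i: (SA[i-1],SA[i]) lcp shared
  1: (10,11) 2 'aa'
  2: (11,7) 1 'a'
  3: (7,12) 1 'a'
  4: (12,1) 1 'a'
  5: (1,6) 0 ''
  6: (6,8) 0 ''
  7: (8,9) 0 ''
  8: (9,0) 0 ''
  9: (0,5) 1 'e'
  10: (5,13) 0 ''
  11: (13,2) 0 ''
  12: (2,4) 0 ''
  13: (4,3) 1 'h'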